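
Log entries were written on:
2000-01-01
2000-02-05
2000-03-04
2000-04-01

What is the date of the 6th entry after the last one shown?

2000-10-07

Gaps: 35, 28, 28 days — a mix of 28 and 35. Every date is a Saturday.
Each is the 1st Saturday of its month.
1st Saturday of May 2000: 2000-05-06.
June 2000 — 1st Saturday is 2000-06-03.
July 2000 — 1st Saturday is 2000-07-01.
1st Saturday of August 2000: 2000-08-05.
1st Saturday of September 2000: 2000-09-02.
1st Saturday of October 2000: 2000-10-07.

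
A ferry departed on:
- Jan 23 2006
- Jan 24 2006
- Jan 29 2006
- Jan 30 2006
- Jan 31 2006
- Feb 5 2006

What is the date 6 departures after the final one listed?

Feb 19 2006

Every event lands on a Monday or Tuesday or Sunday (gaps cycle 1, 5, 1, 1, 5).
So the schedule is: every Monday, Tuesday and Sunday.
The following Monday is Feb 6 2006.
The following Tuesday is Feb 7 2006.
Next Sunday: Feb 12 2006.
The following Monday is Feb 13 2006.
The following Tuesday is Feb 14 2006.
Next Sunday: Feb 19 2006.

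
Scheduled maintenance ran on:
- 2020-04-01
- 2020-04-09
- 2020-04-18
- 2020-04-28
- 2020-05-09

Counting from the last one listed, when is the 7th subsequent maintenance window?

2020-08-22

Gaps: 8, 9, 10, 11 days — each gap is 1 larger than the previous one.
Next gap: 12 days. 2020-05-09 + 12 days = 2020-05-21.
Next gap: 13 days. 2020-05-21 + 13 days = 2020-06-03.
Next gap: 14 days. 2020-06-03 + 14 days = 2020-06-17.
Next gap: 15 days. 2020-06-17 + 15 days = 2020-07-02.
Next gap: 16 days. 2020-07-02 + 16 days = 2020-07-18.
Next gap: 17 days. 2020-07-18 + 17 days = 2020-08-04.
Next gap: 18 days. 2020-08-04 + 18 days = 2020-08-22.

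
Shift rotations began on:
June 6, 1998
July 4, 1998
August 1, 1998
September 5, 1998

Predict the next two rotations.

These are Saturdays at 28- or 35-day spacing (28, 28, 35).
The pattern: 1st Saturday of the month.
October 1998 — 1st Saturday is October 3, 1998.
1st Saturday of November 1998: November 7, 1998.

October 3, 1998; November 7, 1998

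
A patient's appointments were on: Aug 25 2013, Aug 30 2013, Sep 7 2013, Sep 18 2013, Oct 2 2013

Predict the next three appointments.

Oct 19 2013, Nov 8 2013, Dec 1 2013

Gaps: 5, 8, 11, 14 days — each gap is 3 larger than the previous one.
Next gap: 17 days. Oct 2 2013 + 17 days = Oct 19 2013.
Next gap: 20 days. Oct 19 2013 + 20 days = Nov 8 2013.
Next gap: 23 days. Nov 8 2013 + 23 days = Dec 1 2013.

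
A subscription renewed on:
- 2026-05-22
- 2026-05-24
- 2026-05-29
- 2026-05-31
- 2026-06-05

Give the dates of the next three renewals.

Gaps: 2, 5, 2, 5 days — not constant, but cyclic with period 2.
The events fall on every Friday and Sunday.
The following Sunday is 2026-06-07.
The following Friday is 2026-06-12.
Next Sunday: 2026-06-14.

2026-06-07, 2026-06-12, 2026-06-14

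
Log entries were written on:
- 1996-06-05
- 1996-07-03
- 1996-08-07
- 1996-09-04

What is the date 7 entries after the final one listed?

1997-04-02

All dates are Wednesdays, 28, 35, 28 days apart.
Specifically, the 1st Wednesday of each month.
October 1996 — 1st Wednesday is 1996-10-02.
November 1996 — 1st Wednesday is 1996-11-06.
1st Wednesday of December 1996: 1996-12-04.
1st Wednesday of January 1997: 1997-01-01.
1st Wednesday of February 1997: 1997-02-05.
March 1997 — 1st Wednesday is 1997-03-05.
April 1997 — 1st Wednesday is 1997-04-02.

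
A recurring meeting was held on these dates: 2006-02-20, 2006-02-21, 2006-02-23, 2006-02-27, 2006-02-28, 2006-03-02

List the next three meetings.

The gap pattern 1, 2, 4, 1, 2 repeats every 3 events.
These are the Mondays, Tuesdays and Thursdays of each week.
The following Monday is 2006-03-06.
The following Tuesday is 2006-03-07.
Next Thursday: 2006-03-09.

2006-03-06, 2006-03-07, 2006-03-09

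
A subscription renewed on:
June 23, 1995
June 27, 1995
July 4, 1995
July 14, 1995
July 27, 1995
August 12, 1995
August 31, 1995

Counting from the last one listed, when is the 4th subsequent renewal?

December 15, 1995

Intervals are 4, 7, 10, 13, 16, 19 days — an arithmetic progression with common difference 3.
Next gap: 22 days. August 31, 1995 + 22 days = September 22, 1995.
Next gap: 25 days. September 22, 1995 + 25 days = October 17, 1995.
Next gap: 28 days. October 17, 1995 + 28 days = November 14, 1995.
Next gap: 31 days. November 14, 1995 + 31 days = December 15, 1995.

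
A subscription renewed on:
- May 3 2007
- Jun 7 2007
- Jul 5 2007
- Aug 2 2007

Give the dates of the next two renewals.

Gaps: 35, 28, 28 days — a mix of 28 and 35. Every date is a Thursday.
Each is the 1st Thursday of its month.
September 2007 — 1st Thursday is Sep 6 2007.
October 2007 — 1st Thursday is Oct 4 2007.

Sep 6 2007, Oct 4 2007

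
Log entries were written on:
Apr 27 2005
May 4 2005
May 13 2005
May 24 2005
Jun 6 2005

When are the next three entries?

Jun 21 2005, Jul 8 2005, Jul 27 2005

Gaps: 7, 9, 11, 13 days — each gap is 2 larger than the previous one.
Next gap: 15 days. Jun 6 2005 + 15 days = Jun 21 2005.
Next gap: 17 days. Jun 21 2005 + 17 days = Jul 8 2005.
Next gap: 19 days. Jul 8 2005 + 19 days = Jul 27 2005.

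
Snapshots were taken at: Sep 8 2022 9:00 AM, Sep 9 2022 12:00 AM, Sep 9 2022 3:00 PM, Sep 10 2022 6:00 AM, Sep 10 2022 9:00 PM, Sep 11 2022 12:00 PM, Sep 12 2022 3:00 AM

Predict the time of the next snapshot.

The interval is a steady 15 hours (15, 15, 15, 15, 15, 15).
Sep 12 2022 3:00 AM + 15 h = Sep 12 2022 6:00 PM.

Sep 12 2022 6:00 PM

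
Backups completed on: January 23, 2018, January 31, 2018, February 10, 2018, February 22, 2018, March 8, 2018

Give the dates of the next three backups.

March 24, 2018; April 11, 2018; May 1, 2018

Intervals are 8, 10, 12, 14 days — an arithmetic progression with common difference 2.
Next gap: 16 days. March 8, 2018 + 16 days = March 24, 2018.
Next gap: 18 days. March 24, 2018 + 18 days = April 11, 2018.
Next gap: 20 days. April 11, 2018 + 20 days = May 1, 2018.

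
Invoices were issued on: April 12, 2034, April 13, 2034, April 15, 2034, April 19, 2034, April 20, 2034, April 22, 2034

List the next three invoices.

The gap pattern 1, 2, 4, 1, 2 repeats every 3 events.
These are the Wednesdays, Thursdays and Saturdays of each week.
Next Wednesday: April 26, 2034.
The following Thursday is April 27, 2034.
The following Saturday is April 29, 2034.

April 26, 2034; April 27, 2034; April 29, 2034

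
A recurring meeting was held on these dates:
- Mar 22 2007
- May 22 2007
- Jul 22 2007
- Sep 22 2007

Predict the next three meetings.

Gaps: 61, 61, 62 days — not constant. Every event is on the 22nd of the month.
Pattern: the 22nd of every 2 months.
Next: November 2007 → Nov 22 2007.
January 2008: Jan 22 2008.
Next: March 2008 → Mar 22 2008.

Nov 22 2007, Jan 22 2008, Mar 22 2008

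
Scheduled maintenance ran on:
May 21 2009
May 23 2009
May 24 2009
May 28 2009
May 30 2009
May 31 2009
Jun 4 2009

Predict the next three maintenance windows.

Jun 6 2009, Jun 7 2009, Jun 11 2009

The gap pattern 2, 1, 4, 2, 1, 4 repeats every 3 events.
These are the Thursdays, Saturdays and Sundays of each week.
The following Saturday is Jun 6 2009.
Next Sunday: Jun 7 2009.
Next Thursday: Jun 11 2009.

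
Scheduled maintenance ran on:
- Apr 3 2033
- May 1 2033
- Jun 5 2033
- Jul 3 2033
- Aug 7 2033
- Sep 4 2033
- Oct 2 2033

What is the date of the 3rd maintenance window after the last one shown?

Jan 1 2034

Gaps: 28, 35, 28, 35, 28, 28 days — a mix of 28 and 35. Every date is a Sunday.
Each is the 1st Sunday of its month.
November 2033 — 1st Sunday is Nov 6 2033.
1st Sunday of December 2033: Dec 4 2033.
1st Sunday of January 2034: Jan 1 2034.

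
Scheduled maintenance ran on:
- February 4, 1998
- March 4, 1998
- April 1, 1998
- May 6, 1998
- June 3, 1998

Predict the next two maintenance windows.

July 1, 1998; August 5, 1998

All dates are Wednesdays, 28, 28, 35, 28 days apart.
Specifically, the 1st Wednesday of each month.
1st Wednesday of July 1998: July 1, 1998.
1st Wednesday of August 1998: August 5, 1998.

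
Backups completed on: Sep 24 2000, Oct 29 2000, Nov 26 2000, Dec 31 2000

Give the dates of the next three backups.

All Sundays; the gaps (35, 28, 35) vary with month length.
This is the last Sunday of each month.
Last Sunday of January 2001: Jan 28 2001.
February 2001 ends with Sunday Feb 25 2001.
Last Sunday of March 2001: Mar 25 2001.

Jan 28 2001, Feb 25 2001, Mar 25 2001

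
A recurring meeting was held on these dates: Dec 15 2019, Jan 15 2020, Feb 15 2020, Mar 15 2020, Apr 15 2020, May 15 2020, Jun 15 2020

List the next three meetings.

Jul 15 2020, Aug 15 2020, Sep 15 2020

Each date is the 15th; the gaps (31, 31, 29, 31, 30, 31) track the month lengths.
The rule is the 15th of each month.
July 2020: Jul 15 2020.
August 2020: Aug 15 2020.
September 2020: Sep 15 2020.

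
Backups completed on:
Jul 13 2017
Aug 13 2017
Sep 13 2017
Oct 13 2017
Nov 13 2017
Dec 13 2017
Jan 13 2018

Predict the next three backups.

Gaps: 31, 31, 30, 31, 30, 31 days — not constant. Every event is on the 13th of the month.
Pattern: the 13th of each month.
Next: February 2018 → Feb 13 2018.
Next: March 2018 → Mar 13 2018.
April 2018: Apr 13 2018.

Feb 13 2018, Mar 13 2018, Apr 13 2018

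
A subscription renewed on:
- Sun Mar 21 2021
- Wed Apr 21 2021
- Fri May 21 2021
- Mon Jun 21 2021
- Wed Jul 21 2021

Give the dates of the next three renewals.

Each date is the 21st; the gaps (31, 30, 31, 30) track the month lengths.
The rule is the 21st of each month.
Next: August 2021 → Sat Aug 21 2021.
Next: September 2021 → Tue Sep 21 2021.
October 2021: Thu Oct 21 2021.

Sat Aug 21 2021, Tue Sep 21 2021, Thu Oct 21 2021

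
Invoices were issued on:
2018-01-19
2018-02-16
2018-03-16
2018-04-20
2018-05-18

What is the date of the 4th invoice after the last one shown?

2018-09-21

Gaps: 28, 28, 35, 28 days — a mix of 28 and 35. Every date is a Friday.
Each is the 3rd Friday of its month.
June 2018 — 3rd Friday is 2018-06-15.
3rd Friday of July 2018: 2018-07-20.
August 2018 — 3rd Friday is 2018-08-17.
September 2018 — 3rd Friday is 2018-09-21.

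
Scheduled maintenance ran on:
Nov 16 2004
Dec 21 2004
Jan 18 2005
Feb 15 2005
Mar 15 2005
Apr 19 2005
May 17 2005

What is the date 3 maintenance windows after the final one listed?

Aug 16 2005

Gaps: 35, 28, 28, 28, 35, 28 days — a mix of 28 and 35. Every date is a Tuesday.
Each is the 3rd Tuesday of its month.
June 2005 — 3rd Tuesday is Jun 21 2005.
3rd Tuesday of July 2005: Jul 19 2005.
August 2005 — 3rd Tuesday is Aug 16 2005.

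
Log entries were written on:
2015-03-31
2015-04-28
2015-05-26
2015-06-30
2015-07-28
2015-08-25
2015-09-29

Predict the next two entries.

These are Tuesdays with 28, 28, 35, 28, 28, 35-day gaps.
Each is the final Tuesday of its month — 2015-03-31 is past the 28th, so '4th Tuesday' doesn't fit.
October 2015 ends with Tuesday 2015-10-27.
November 2015 ends with Tuesday 2015-11-24.

2015-10-27, 2015-11-24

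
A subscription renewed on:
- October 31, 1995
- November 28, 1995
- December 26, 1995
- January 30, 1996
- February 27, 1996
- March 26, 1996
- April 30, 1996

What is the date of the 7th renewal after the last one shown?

November 26, 1996

Every date is a Tuesday; gaps 28, 28, 35, 28, 28, 35 days.
Each is the last Tuesday of its month (at least one falls on the 29th or later, ruling out '4th Tuesday').
May 1996 ends with Tuesday May 28, 1996.
June 1996 ends with Tuesday June 25, 1996.
Last Tuesday of July 1996: July 30, 1996.
August 1996 ends with Tuesday August 27, 1996.
Last Tuesday of September 1996: September 24, 1996.
October 1996 ends with Tuesday October 29, 1996.
November 1996 ends with Tuesday November 26, 1996.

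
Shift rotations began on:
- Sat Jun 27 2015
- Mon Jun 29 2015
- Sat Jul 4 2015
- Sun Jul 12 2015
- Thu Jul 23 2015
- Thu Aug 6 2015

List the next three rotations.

Gaps: 2, 5, 8, 11, 14 days — each gap is 3 larger than the previous one.
Next gap: 17 days. Thu Aug 6 2015 + 17 days = Sun Aug 23 2015.
Next gap: 20 days. Sun Aug 23 2015 + 20 days = Sat Sep 12 2015.
Next gap: 23 days. Sat Sep 12 2015 + 23 days = Mon Oct 5 2015.

Sun Aug 23 2015, Sat Sep 12 2015, Mon Oct 5 2015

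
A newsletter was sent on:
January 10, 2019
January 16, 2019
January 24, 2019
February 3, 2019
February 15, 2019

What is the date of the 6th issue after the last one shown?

Gaps: 6, 8, 10, 12 days — each gap is 2 larger than the previous one.
Next gap: 14 days. February 15, 2019 + 14 days = March 1, 2019.
Next gap: 16 days. March 1, 2019 + 16 days = March 17, 2019.
Next gap: 18 days. March 17, 2019 + 18 days = April 4, 2019.
Next gap: 20 days. April 4, 2019 + 20 days = April 24, 2019.
Next gap: 22 days. April 24, 2019 + 22 days = May 16, 2019.
Next gap: 24 days. May 16, 2019 + 24 days = June 9, 2019.

June 9, 2019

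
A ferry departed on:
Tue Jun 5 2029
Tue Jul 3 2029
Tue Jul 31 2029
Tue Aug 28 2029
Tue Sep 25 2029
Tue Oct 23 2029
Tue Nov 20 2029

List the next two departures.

Tue Dec 18 2029, Tue Jan 15 2030

Gaps between consecutive events: 28, 28, 28, 28, 28, 28 days — a constant 28-day interval.
Tue Nov 20 2029 + 28 days = Tue Dec 18 2029.
Tue Dec 18 2029 + 28 days = Tue Jan 15 2030.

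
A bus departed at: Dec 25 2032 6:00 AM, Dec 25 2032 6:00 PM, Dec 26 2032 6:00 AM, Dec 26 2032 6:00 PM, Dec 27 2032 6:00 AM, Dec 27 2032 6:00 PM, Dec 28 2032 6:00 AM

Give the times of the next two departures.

Dec 28 2032 6:00 PM, Dec 29 2032 6:00 AM

Gaps: 12, 12, 12, 12, 12, 12 hours — each event is 12 hours after the previous one.
Dec 28 2032 6:00 AM + 12 h = Dec 28 2032 6:00 PM.
Dec 28 2032 6:00 PM + 12 h = Dec 29 2032 6:00 AM.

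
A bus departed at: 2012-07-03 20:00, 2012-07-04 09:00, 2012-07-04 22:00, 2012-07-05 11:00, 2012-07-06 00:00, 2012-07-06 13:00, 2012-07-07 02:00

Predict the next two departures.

The interval is a steady 13 hours (13, 13, 13, 13, 13, 13).
2012-07-07 02:00 + 13 h = 2012-07-07 15:00.
2012-07-07 15:00 + 13 h = 2012-07-08 04:00.

2012-07-07 15:00, 2012-07-08 04:00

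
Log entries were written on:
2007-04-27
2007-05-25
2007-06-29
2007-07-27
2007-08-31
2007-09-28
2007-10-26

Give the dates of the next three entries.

2007-11-30, 2007-12-28, 2008-01-25

All Fridays; the gaps (28, 35, 28, 35, 28, 28) vary with month length.
This is the last Friday of each month.
Last Friday of November 2007: 2007-11-30.
December 2007 ends with Friday 2007-12-28.
January 2008 ends with Friday 2008-01-25.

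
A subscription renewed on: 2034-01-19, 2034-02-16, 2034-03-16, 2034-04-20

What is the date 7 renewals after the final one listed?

2034-11-16

Gaps: 28, 28, 35 days — a mix of 28 and 35. Every date is a Thursday.
Each is the 3rd Thursday of its month.
3rd Thursday of May 2034: 2034-05-18.
3rd Thursday of June 2034: 2034-06-15.
3rd Thursday of July 2034: 2034-07-20.
August 2034 — 3rd Thursday is 2034-08-17.
3rd Thursday of September 2034: 2034-09-21.
3rd Thursday of October 2034: 2034-10-19.
3rd Thursday of November 2034: 2034-11-16.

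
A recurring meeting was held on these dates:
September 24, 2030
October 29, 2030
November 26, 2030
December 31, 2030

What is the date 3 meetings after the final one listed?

All Tuesdays; the gaps (35, 28, 35) vary with month length.
This is the last Tuesday of each month.
Last Tuesday of January 2031: January 28, 2031.
February 2031 ends with Tuesday February 25, 2031.
March 2031 ends with Tuesday March 25, 2031.

March 25, 2031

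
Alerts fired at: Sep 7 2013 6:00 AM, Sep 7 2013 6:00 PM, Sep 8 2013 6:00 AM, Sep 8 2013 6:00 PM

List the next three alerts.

Sep 9 2013 6:00 AM, Sep 9 2013 6:00 PM, Sep 10 2013 6:00 AM

Gaps: 12, 12, 12 hours — each event is 12 hours after the previous one.
Sep 8 2013 6:00 PM + 12 h = Sep 9 2013 6:00 AM.
Sep 9 2013 6:00 AM + 12 h = Sep 9 2013 6:00 PM.
Sep 9 2013 6:00 PM + 12 h = Sep 10 2013 6:00 AM.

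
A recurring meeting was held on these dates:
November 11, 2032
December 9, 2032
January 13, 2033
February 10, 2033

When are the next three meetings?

March 10, 2033; April 14, 2033; May 12, 2033

Gaps: 28, 35, 28 days — a mix of 28 and 35. Every date is a Thursday.
Each is the 2nd Thursday of its month.
March 2033 — 2nd Thursday is March 10, 2033.
2nd Thursday of April 2033: April 14, 2033.
2nd Thursday of May 2033: May 12, 2033.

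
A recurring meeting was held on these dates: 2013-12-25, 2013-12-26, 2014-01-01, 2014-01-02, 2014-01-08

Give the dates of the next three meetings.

Gaps: 1, 6, 1, 6 days — not constant, but cyclic with period 2.
The events fall on every Wednesday and Thursday.
Next Thursday: 2014-01-09.
Next Wednesday: 2014-01-15.
Next Thursday: 2014-01-16.

2014-01-09, 2014-01-15, 2014-01-16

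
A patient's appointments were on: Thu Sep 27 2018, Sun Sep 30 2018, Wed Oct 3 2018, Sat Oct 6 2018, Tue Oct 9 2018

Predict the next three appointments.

The spacing is 3, 3, 3, 3 days — always 3 days.
Tue Oct 9 2018 + 3 days = Fri Oct 12 2018.
Fri Oct 12 2018 + 3 days = Mon Oct 15 2018.
Mon Oct 15 2018 + 3 days = Thu Oct 18 2018.

Fri Oct 12 2018, Mon Oct 15 2018, Thu Oct 18 2018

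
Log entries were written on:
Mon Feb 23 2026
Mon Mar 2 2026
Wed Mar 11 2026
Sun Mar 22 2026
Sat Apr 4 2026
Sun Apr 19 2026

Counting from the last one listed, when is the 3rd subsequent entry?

Intervals are 7, 9, 11, 13, 15 days — an arithmetic progression with common difference 2.
Next gap: 17 days. Sun Apr 19 2026 + 17 days = Wed May 6 2026.
Next gap: 19 days. Wed May 6 2026 + 19 days = Mon May 25 2026.
Next gap: 21 days. Mon May 25 2026 + 21 days = Mon Jun 15 2026.

Mon Jun 15 2026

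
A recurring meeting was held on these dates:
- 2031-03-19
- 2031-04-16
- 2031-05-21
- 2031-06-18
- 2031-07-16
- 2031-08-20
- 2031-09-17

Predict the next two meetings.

2031-10-15, 2031-11-19

Gaps: 28, 35, 28, 28, 35, 28 days — a mix of 28 and 35. Every date is a Wednesday.
Each is the 3rd Wednesday of its month.
3rd Wednesday of October 2031: 2031-10-15.
November 2031 — 3rd Wednesday is 2031-11-19.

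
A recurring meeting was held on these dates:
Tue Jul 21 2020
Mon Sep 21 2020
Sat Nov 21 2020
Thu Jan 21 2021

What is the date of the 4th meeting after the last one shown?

Tue Sep 21 2021

The day-of-month is always 21 (62, 61, 61 days between events).
So this recurs on the 21st of every 2 months.
March 2021: Sun Mar 21 2021.
May 2021: Fri May 21 2021.
Next: July 2021 → Wed Jul 21 2021.
Next: September 2021 → Tue Sep 21 2021.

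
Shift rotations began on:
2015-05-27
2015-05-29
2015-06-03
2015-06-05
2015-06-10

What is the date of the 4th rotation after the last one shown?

Gaps: 2, 5, 2, 5 days — not constant, but cyclic with period 2.
The events fall on every Wednesday and Friday.
Next Friday: 2015-06-12.
The following Wednesday is 2015-06-17.
The following Friday is 2015-06-19.
Next Wednesday: 2015-06-24.

2015-06-24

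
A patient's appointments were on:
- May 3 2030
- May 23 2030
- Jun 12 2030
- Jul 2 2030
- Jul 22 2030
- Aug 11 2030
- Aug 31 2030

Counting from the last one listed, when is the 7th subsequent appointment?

Gaps between consecutive events: 20, 20, 20, 20, 20, 20 days — a constant 20-day interval.
Aug 31 2030 + 20 days = Sep 20 2030.
Sep 20 2030 + 20 days = Oct 10 2030.
Oct 10 2030 + 20 days = Oct 30 2030.
Oct 30 2030 + 20 days = Nov 19 2030.
Nov 19 2030 + 20 days = Dec 9 2030.
Dec 9 2030 + 20 days = Dec 29 2030.
Dec 29 2030 + 20 days = Jan 18 2031.

Jan 18 2031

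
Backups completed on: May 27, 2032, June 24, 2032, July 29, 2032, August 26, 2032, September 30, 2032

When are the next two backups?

October 28, 2032; November 25, 2032

All Thursdays; the gaps (28, 35, 28, 35) vary with month length.
This is the last Thursday of each month.
October 2032 ends with Thursday October 28, 2032.
November 2032 ends with Thursday November 25, 2032.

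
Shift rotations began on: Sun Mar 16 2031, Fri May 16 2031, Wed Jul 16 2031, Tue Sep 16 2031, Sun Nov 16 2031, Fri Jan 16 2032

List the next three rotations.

Gaps: 61, 61, 62, 61, 61 days — not constant. Every event is on the 16th of the month.
Pattern: the 16th of every 2 months.
March 2032: Tue Mar 16 2032.
Next: May 2032 → Sun May 16 2032.
July 2032: Fri Jul 16 2032.

Tue Mar 16 2032, Sun May 16 2032, Fri Jul 16 2032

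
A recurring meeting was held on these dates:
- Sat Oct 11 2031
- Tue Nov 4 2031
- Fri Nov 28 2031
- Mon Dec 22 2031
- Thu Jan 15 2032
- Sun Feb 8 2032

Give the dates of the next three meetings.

Gaps between consecutive events: 24, 24, 24, 24, 24 days — a constant 24-day interval.
Sun Feb 8 2032 + 24 days = Wed Mar 3 2032.
Wed Mar 3 2032 + 24 days = Sat Mar 27 2032.
Sat Mar 27 2032 + 24 days = Tue Apr 20 2032.

Wed Mar 3 2032, Sat Mar 27 2032, Tue Apr 20 2032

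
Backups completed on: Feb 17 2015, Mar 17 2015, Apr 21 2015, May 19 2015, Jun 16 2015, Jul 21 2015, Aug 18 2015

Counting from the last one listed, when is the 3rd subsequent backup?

All dates are Tuesdays, 28, 35, 28, 28, 35, 28 days apart.
Specifically, the 3rd Tuesday of each month.
3rd Tuesday of September 2015: Sep 15 2015.
October 2015 — 3rd Tuesday is Oct 20 2015.
November 2015 — 3rd Tuesday is Nov 17 2015.

Nov 17 2015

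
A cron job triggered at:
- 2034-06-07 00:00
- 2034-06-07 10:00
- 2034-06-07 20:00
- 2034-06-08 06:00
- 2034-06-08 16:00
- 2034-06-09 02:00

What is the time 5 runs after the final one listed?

2034-06-11 04:00

The interval is a steady 10 hours (10, 10, 10, 10, 10).
2034-06-09 02:00 + 10 h = 2034-06-09 12:00.
2034-06-09 12:00 + 10 h = 2034-06-09 22:00.
2034-06-09 22:00 + 10 h = 2034-06-10 08:00.
2034-06-10 08:00 + 10 h = 2034-06-10 18:00.
2034-06-10 18:00 + 10 h = 2034-06-11 04:00.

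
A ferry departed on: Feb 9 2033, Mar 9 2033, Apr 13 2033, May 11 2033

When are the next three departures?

Gaps: 28, 35, 28 days — a mix of 28 and 35. Every date is a Wednesday.
Each is the 2nd Wednesday of its month.
June 2033 — 2nd Wednesday is Jun 8 2033.
July 2033 — 2nd Wednesday is Jul 13 2033.
August 2033 — 2nd Wednesday is Aug 10 2033.

Jun 8 2033, Jul 13 2033, Aug 10 2033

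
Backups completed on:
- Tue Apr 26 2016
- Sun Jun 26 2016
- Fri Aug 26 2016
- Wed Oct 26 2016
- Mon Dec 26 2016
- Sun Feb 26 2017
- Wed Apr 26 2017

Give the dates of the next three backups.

Mon Jun 26 2017, Sat Aug 26 2017, Thu Oct 26 2017

The day-of-month is always 26 (61, 61, 61, 61, 62, 59 days between events).
So this recurs on the 26th of every 2 months.
Next: June 2017 → Mon Jun 26 2017.
August 2017: Sat Aug 26 2017.
October 2017: Thu Oct 26 2017.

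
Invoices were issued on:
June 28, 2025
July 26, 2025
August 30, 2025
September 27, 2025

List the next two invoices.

October 25, 2025; November 29, 2025

Every date is a Saturday; gaps 28, 35, 28 days.
Each is the last Saturday of its month (at least one falls on the 29th or later, ruling out '4th Saturday').
October 2025 ends with Saturday October 25, 2025.
Last Saturday of November 2025: November 29, 2025.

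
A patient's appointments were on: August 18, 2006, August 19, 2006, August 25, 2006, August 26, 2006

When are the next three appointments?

September 1, 2006; September 2, 2006; September 8, 2006

Every event lands on a Friday or Saturday (gaps cycle 1, 6, 1).
So the schedule is: every Friday and Saturday.
The following Friday is September 1, 2006.
Next Saturday: September 2, 2006.
The following Friday is September 8, 2006.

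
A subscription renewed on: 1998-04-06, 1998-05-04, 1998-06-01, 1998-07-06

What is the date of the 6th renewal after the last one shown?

1999-01-04

Gaps: 28, 28, 35 days — a mix of 28 and 35. Every date is a Monday.
Each is the 1st Monday of its month.
1st Monday of August 1998: 1998-08-03.
1st Monday of September 1998: 1998-09-07.
1st Monday of October 1998: 1998-10-05.
November 1998 — 1st Monday is 1998-11-02.
December 1998 — 1st Monday is 1998-12-07.
1st Monday of January 1999: 1999-01-04.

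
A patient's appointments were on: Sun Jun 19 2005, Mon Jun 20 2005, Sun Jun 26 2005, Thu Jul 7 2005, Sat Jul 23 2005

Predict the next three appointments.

Sat Aug 13 2005, Thu Sep 8 2005, Sun Oct 9 2005

The spacing grows by 5 each time: 1, 6, 11, 16 days.
Next gap: 21 days. Sat Jul 23 2005 + 21 days = Sat Aug 13 2005.
Next gap: 26 days. Sat Aug 13 2005 + 26 days = Thu Sep 8 2005.
Next gap: 31 days. Thu Sep 8 2005 + 31 days = Sun Oct 9 2005.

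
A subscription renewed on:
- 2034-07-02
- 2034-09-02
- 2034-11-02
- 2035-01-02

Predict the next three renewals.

2035-03-02, 2035-05-02, 2035-07-02

Each date is the 2nd; the gaps (62, 61, 61) track the month lengths.
The rule is the 2nd of every 2 months.
March 2035: 2035-03-02.
May 2035: 2035-05-02.
Next: July 2035 → 2035-07-02.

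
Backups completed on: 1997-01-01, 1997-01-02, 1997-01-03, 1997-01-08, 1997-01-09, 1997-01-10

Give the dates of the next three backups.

Every event lands on a Wednesday or Thursday or Friday (gaps cycle 1, 1, 5, 1, 1).
So the schedule is: every Wednesday, Thursday and Friday.
Next Wednesday: 1997-01-15.
The following Thursday is 1997-01-16.
The following Friday is 1997-01-17.

1997-01-15, 1997-01-16, 1997-01-17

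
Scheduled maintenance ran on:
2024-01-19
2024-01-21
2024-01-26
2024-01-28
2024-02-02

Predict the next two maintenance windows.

Every event lands on a Friday or Sunday (gaps cycle 2, 5, 2, 5).
So the schedule is: every Friday and Sunday.
Next Sunday: 2024-02-04.
Next Friday: 2024-02-09.

2024-02-04, 2024-02-09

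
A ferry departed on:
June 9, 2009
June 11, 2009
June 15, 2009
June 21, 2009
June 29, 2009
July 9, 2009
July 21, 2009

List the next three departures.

Intervals are 2, 4, 6, 8, 10, 12 days — an arithmetic progression with common difference 2.
Next gap: 14 days. July 21, 2009 + 14 days = August 4, 2009.
Next gap: 16 days. August 4, 2009 + 16 days = August 20, 2009.
Next gap: 18 days. August 20, 2009 + 18 days = September 7, 2009.

August 4, 2009; August 20, 2009; September 7, 2009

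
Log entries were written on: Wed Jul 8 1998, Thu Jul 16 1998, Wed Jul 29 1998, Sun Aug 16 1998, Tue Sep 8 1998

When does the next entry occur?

Tue Oct 6 1998

Intervals are 8, 13, 18, 23 days — an arithmetic progression with common difference 5.
Next gap: 28 days. Tue Sep 8 1998 + 28 days = Tue Oct 6 1998.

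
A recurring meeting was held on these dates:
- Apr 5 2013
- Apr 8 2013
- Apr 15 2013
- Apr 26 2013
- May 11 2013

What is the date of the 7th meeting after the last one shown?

Dec 14 2013

Intervals are 3, 7, 11, 15 days — an arithmetic progression with common difference 4.
Next gap: 19 days. May 11 2013 + 19 days = May 30 2013.
Next gap: 23 days. May 30 2013 + 23 days = Jun 22 2013.
Next gap: 27 days. Jun 22 2013 + 27 days = Jul 19 2013.
Next gap: 31 days. Jul 19 2013 + 31 days = Aug 19 2013.
Next gap: 35 days. Aug 19 2013 + 35 days = Sep 23 2013.
Next gap: 39 days. Sep 23 2013 + 39 days = Nov 1 2013.
Next gap: 43 days. Nov 1 2013 + 43 days = Dec 14 2013.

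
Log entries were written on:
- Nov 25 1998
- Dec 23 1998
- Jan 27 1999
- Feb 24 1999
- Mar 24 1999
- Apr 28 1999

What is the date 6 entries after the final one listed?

These are Wednesdays at 28- or 35-day spacing (28, 35, 28, 28, 35).
The pattern: 4th Wednesday of the month.
May 1999 — 4th Wednesday is May 26 1999.
June 1999 — 4th Wednesday is Jun 23 1999.
4th Wednesday of July 1999: Jul 28 1999.
4th Wednesday of August 1999: Aug 25 1999.
4th Wednesday of September 1999: Sep 22 1999.
October 1999 — 4th Wednesday is Oct 27 1999.

Oct 27 1999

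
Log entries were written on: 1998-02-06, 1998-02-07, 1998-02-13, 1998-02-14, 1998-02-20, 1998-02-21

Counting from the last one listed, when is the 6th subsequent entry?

Every event lands on a Friday or Saturday (gaps cycle 1, 6, 1, 6, 1).
So the schedule is: every Friday and Saturday.
Next Friday: 1998-02-27.
The following Saturday is 1998-02-28.
The following Friday is 1998-03-06.
Next Saturday: 1998-03-07.
Next Friday: 1998-03-13.
Next Saturday: 1998-03-14.

1998-03-14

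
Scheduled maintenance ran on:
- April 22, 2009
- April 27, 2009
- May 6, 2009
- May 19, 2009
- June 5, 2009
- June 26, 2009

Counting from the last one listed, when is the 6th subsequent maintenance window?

The spacing grows by 4 each time: 5, 9, 13, 17, 21 days.
Next gap: 25 days. June 26, 2009 + 25 days = July 21, 2009.
Next gap: 29 days. July 21, 2009 + 29 days = August 19, 2009.
Next gap: 33 days. August 19, 2009 + 33 days = September 21, 2009.
Next gap: 37 days. September 21, 2009 + 37 days = October 28, 2009.
Next gap: 41 days. October 28, 2009 + 41 days = December 8, 2009.
Next gap: 45 days. December 8, 2009 + 45 days = January 22, 2010.

January 22, 2010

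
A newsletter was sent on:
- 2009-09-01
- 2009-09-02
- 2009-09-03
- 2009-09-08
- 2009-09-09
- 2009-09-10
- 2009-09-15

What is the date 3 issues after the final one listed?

Gaps: 1, 1, 5, 1, 1, 5 days — not constant, but cyclic with period 3.
The events fall on every Tuesday, Wednesday and Thursday.
Next Wednesday: 2009-09-16.
The following Thursday is 2009-09-17.
The following Tuesday is 2009-09-22.

2009-09-22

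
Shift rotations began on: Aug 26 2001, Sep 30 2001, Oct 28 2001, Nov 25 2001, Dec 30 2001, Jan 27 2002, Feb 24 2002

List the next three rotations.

Mar 31 2002, Apr 28 2002, May 26 2002

Every date is a Sunday; gaps 35, 28, 28, 35, 28, 28 days.
Each is the last Sunday of its month (at least one falls on the 29th or later, ruling out '4th Sunday').
Last Sunday of March 2002: Mar 31 2002.
Last Sunday of April 2002: Apr 28 2002.
Last Sunday of May 2002: May 26 2002.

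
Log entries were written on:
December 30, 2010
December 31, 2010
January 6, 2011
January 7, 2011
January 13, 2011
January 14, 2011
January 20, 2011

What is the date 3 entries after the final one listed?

Gaps: 1, 6, 1, 6, 1, 6 days — not constant, but cyclic with period 2.
The events fall on every Thursday and Friday.
The following Friday is January 21, 2011.
The following Thursday is January 27, 2011.
Next Friday: January 28, 2011.

January 28, 2011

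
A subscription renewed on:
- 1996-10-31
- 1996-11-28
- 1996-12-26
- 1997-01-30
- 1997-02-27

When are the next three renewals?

1997-03-27, 1997-04-24, 1997-05-29

Every date is a Thursday; gaps 28, 28, 35, 28 days.
Each is the last Thursday of its month (at least one falls on the 29th or later, ruling out '4th Thursday').
March 1997 ends with Thursday 1997-03-27.
April 1997 ends with Thursday 1997-04-24.
Last Thursday of May 1997: 1997-05-29.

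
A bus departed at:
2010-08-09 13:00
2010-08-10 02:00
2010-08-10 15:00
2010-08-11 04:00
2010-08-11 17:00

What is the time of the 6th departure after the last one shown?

Spacing: 13, 13, 13, 13 h — constant 13 h.
2010-08-11 17:00 + 13 h = 2010-08-12 06:00.
2010-08-12 06:00 + 13 h = 2010-08-12 19:00.
2010-08-12 19:00 + 13 h = 2010-08-13 08:00.
2010-08-13 08:00 + 13 h = 2010-08-13 21:00.
2010-08-13 21:00 + 13 h = 2010-08-14 10:00.
2010-08-14 10:00 + 13 h = 2010-08-14 23:00.

2010-08-14 23:00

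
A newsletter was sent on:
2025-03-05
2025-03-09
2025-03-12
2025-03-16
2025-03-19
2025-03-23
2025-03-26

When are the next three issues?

Every event lands on a Wednesday or Sunday (gaps cycle 4, 3, 4, 3, 4, 3).
So the schedule is: every Wednesday and Sunday.
The following Sunday is 2025-03-30.
Next Wednesday: 2025-04-02.
Next Sunday: 2025-04-06.

2025-03-30, 2025-04-02, 2025-04-06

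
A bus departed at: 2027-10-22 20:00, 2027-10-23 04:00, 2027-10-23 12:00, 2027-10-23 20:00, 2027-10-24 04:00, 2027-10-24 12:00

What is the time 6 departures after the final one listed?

The interval is a steady 8 hours (8, 8, 8, 8, 8).
2027-10-24 12:00 + 8 h = 2027-10-24 20:00.
2027-10-24 20:00 + 8 h = 2027-10-25 04:00.
2027-10-25 04:00 + 8 h = 2027-10-25 12:00.
2027-10-25 12:00 + 8 h = 2027-10-25 20:00.
2027-10-25 20:00 + 8 h = 2027-10-26 04:00.
2027-10-26 04:00 + 8 h = 2027-10-26 12:00.

2027-10-26 12:00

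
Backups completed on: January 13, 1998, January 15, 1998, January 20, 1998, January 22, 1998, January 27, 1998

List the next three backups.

Gaps: 2, 5, 2, 5 days — not constant, but cyclic with period 2.
The events fall on every Tuesday and Thursday.
The following Thursday is January 29, 1998.
Next Tuesday: February 3, 1998.
The following Thursday is February 5, 1998.

January 29, 1998; February 3, 1998; February 5, 1998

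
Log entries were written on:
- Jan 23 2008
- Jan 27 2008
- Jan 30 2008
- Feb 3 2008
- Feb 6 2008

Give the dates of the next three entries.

Every event lands on a Wednesday or Sunday (gaps cycle 4, 3, 4, 3).
So the schedule is: every Wednesday and Sunday.
The following Sunday is Feb 10 2008.
Next Wednesday: Feb 13 2008.
The following Sunday is Feb 17 2008.

Feb 10 2008, Feb 13 2008, Feb 17 2008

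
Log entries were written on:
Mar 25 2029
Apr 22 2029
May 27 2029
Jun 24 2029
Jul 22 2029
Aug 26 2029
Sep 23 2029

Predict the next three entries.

These are Sundays at 28- or 35-day spacing (28, 35, 28, 28, 35, 28).
The pattern: 4th Sunday of the month.
October 2029 — 4th Sunday is Oct 28 2029.
4th Sunday of November 2029: Nov 25 2029.
December 2029 — 4th Sunday is Dec 23 2029.

Oct 28 2029, Nov 25 2029, Dec 23 2029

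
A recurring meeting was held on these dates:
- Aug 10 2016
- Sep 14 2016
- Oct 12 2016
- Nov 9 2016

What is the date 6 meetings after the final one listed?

May 10 2017

These are Wednesdays at 28- or 35-day spacing (35, 28, 28).
The pattern: 2nd Wednesday of the month.
2nd Wednesday of December 2016: Dec 14 2016.
January 2017 — 2nd Wednesday is Jan 11 2017.
February 2017 — 2nd Wednesday is Feb 8 2017.
March 2017 — 2nd Wednesday is Mar 8 2017.
2nd Wednesday of April 2017: Apr 12 2017.
May 2017 — 2nd Wednesday is May 10 2017.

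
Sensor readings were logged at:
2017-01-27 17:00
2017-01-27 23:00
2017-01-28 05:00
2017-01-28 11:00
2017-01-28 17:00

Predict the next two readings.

2017-01-28 23:00, 2017-01-29 05:00

Gaps: 6, 6, 6, 6 hours — each event is 6 hours after the previous one.
2017-01-28 17:00 + 6 h = 2017-01-28 23:00.
2017-01-28 23:00 + 6 h = 2017-01-29 05:00.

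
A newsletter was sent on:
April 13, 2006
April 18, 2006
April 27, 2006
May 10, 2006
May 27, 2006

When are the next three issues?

June 17, 2006; July 12, 2006; August 10, 2006

Intervals are 5, 9, 13, 17 days — an arithmetic progression with common difference 4.
Next gap: 21 days. May 27, 2006 + 21 days = June 17, 2006.
Next gap: 25 days. June 17, 2006 + 25 days = July 12, 2006.
Next gap: 29 days. July 12, 2006 + 29 days = August 10, 2006.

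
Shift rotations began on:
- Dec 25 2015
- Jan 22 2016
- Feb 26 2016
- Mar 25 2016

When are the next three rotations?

Apr 22 2016, May 27 2016, Jun 24 2016

These are Fridays at 28- or 35-day spacing (28, 35, 28).
The pattern: 4th Friday of the month.
April 2016 — 4th Friday is Apr 22 2016.
May 2016 — 4th Friday is May 27 2016.
June 2016 — 4th Friday is Jun 24 2016.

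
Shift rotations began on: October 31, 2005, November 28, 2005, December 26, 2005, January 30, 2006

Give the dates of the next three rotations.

These are Mondays with 28, 28, 35-day gaps.
Each is the final Monday of its month — October 31, 2005 is past the 28th, so '4th Monday' doesn't fit.
February 2006 ends with Monday February 27, 2006.
March 2006 ends with Monday March 27, 2006.
April 2006 ends with Monday April 24, 2006.

February 27, 2006; March 27, 2006; April 24, 2006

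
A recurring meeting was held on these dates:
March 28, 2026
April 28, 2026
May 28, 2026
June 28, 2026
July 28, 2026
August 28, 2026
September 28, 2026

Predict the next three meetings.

Gaps: 31, 30, 31, 30, 31, 31 days — not constant. Every event is on the 28th of the month.
Pattern: the 28th of each month.
Next: October 2026 → October 28, 2026.
Next: November 2026 → November 28, 2026.
Next: December 2026 → December 28, 2026.

October 28, 2026; November 28, 2026; December 28, 2026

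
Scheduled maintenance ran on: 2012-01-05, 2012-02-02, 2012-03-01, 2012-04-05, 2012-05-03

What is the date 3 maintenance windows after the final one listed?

Gaps: 28, 28, 35, 28 days — a mix of 28 and 35. Every date is a Thursday.
Each is the 1st Thursday of its month.
June 2012 — 1st Thursday is 2012-06-07.
1st Thursday of July 2012: 2012-07-05.
August 2012 — 1st Thursday is 2012-08-02.

2012-08-02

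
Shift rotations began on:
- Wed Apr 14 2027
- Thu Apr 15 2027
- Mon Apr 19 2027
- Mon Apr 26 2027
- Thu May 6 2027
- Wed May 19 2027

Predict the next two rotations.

Intervals are 1, 4, 7, 10, 13 days — an arithmetic progression with common difference 3.
Next gap: 16 days. Wed May 19 2027 + 16 days = Fri Jun 4 2027.
Next gap: 19 days. Fri Jun 4 2027 + 19 days = Wed Jun 23 2027.

Fri Jun 4 2027, Wed Jun 23 2027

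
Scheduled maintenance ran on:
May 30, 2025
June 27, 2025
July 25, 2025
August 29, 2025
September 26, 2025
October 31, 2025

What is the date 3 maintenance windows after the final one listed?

These are Fridays with 28, 28, 35, 28, 35-day gaps.
Each is the final Friday of its month — May 30, 2025 is past the 28th, so '4th Friday' doesn't fit.
Last Friday of November 2025: November 28, 2025.
Last Friday of December 2025: December 26, 2025.
January 2026 ends with Friday January 30, 2026.

January 30, 2026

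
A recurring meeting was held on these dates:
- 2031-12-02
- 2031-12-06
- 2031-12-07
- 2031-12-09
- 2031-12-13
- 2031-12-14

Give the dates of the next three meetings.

Gaps: 4, 1, 2, 4, 1 days — not constant, but cyclic with period 3.
The events fall on every Tuesday, Saturday and Sunday.
The following Tuesday is 2031-12-16.
Next Saturday: 2031-12-20.
Next Sunday: 2031-12-21.

2031-12-16, 2031-12-20, 2031-12-21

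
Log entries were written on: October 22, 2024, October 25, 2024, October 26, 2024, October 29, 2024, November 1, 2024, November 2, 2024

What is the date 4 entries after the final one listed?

Gaps: 3, 1, 3, 3, 1 days — not constant, but cyclic with period 3.
The events fall on every Tuesday, Friday and Saturday.
Next Tuesday: November 5, 2024.
The following Friday is November 8, 2024.
Next Saturday: November 9, 2024.
The following Tuesday is November 12, 2024.

November 12, 2024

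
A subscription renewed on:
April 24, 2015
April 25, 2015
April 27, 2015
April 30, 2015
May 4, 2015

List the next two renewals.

Gaps: 1, 2, 3, 4 days — each gap is 1 larger than the previous one.
Next gap: 5 days. May 4, 2015 + 5 days = May 9, 2015.
Next gap: 6 days. May 9, 2015 + 6 days = May 15, 2015.

May 9, 2015; May 15, 2015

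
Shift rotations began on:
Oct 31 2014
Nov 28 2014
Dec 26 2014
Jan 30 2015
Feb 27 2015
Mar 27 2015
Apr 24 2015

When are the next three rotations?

Every date is a Friday; gaps 28, 28, 35, 28, 28, 28 days.
Each is the last Friday of its month (at least one falls on the 29th or later, ruling out '4th Friday').
May 2015 ends with Friday May 29 2015.
June 2015 ends with Friday Jun 26 2015.
Last Friday of July 2015: Jul 31 2015.

May 29 2015, Jun 26 2015, Jul 31 2015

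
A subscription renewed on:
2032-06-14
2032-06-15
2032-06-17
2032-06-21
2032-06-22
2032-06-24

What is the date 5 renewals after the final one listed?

2032-07-06

Gaps: 1, 2, 4, 1, 2 days — not constant, but cyclic with period 3.
The events fall on every Monday, Tuesday and Thursday.
Next Monday: 2032-06-28.
The following Tuesday is 2032-06-29.
Next Thursday: 2032-07-01.
Next Monday: 2032-07-05.
Next Tuesday: 2032-07-06.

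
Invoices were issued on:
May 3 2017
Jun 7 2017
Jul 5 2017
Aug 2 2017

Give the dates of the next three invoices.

Sep 6 2017, Oct 4 2017, Nov 1 2017

All dates are Wednesdays, 35, 28, 28 days apart.
Specifically, the 1st Wednesday of each month.
1st Wednesday of September 2017: Sep 6 2017.
October 2017 — 1st Wednesday is Oct 4 2017.
1st Wednesday of November 2017: Nov 1 2017.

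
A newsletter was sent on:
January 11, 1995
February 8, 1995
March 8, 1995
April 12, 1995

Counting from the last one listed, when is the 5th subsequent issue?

September 13, 1995

All dates are Wednesdays, 28, 28, 35 days apart.
Specifically, the 2nd Wednesday of each month.
May 1995 — 2nd Wednesday is May 10, 1995.
June 1995 — 2nd Wednesday is June 14, 1995.
2nd Wednesday of July 1995: July 12, 1995.
August 1995 — 2nd Wednesday is August 9, 1995.
2nd Wednesday of September 1995: September 13, 1995.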